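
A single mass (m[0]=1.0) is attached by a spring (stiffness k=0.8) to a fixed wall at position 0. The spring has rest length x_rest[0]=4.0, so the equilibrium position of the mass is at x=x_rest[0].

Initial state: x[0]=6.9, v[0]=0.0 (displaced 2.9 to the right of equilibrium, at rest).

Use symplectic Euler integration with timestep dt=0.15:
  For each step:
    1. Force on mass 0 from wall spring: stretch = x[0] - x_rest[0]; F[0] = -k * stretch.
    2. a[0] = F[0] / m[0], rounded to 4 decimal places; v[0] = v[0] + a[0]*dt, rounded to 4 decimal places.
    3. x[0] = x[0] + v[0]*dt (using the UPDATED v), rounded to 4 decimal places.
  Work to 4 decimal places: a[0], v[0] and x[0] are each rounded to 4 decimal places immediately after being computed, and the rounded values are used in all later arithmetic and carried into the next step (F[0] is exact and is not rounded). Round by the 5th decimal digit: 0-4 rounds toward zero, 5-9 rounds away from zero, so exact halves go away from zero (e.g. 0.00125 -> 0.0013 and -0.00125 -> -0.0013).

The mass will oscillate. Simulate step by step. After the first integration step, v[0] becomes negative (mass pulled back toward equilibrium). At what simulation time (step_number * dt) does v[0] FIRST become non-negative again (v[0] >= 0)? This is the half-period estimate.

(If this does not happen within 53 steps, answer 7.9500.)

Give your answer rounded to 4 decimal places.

Answer: 3.6000

Derivation:
Step 0: x=[6.9000] v=[0.0000]
Step 1: x=[6.8478] v=[-0.3480]
Step 2: x=[6.7443] v=[-0.6897]
Step 3: x=[6.5915] v=[-1.0190]
Step 4: x=[6.3920] v=[-1.3300]
Step 5: x=[6.1495] v=[-1.6170]
Step 6: x=[5.8683] v=[-1.8749]
Step 7: x=[5.5534] v=[-2.0991]
Step 8: x=[5.2106] v=[-2.2855]
Step 9: x=[4.8460] v=[-2.4308]
Step 10: x=[4.4662] v=[-2.5323]
Step 11: x=[4.0780] v=[-2.5883]
Step 12: x=[3.6883] v=[-2.5977]
Step 13: x=[3.3043] v=[-2.5603]
Step 14: x=[2.9328] v=[-2.4768]
Step 15: x=[2.5805] v=[-2.3487]
Step 16: x=[2.2537] v=[-2.1784]
Step 17: x=[1.9584] v=[-1.9689]
Step 18: x=[1.6998] v=[-1.7239]
Step 19: x=[1.4826] v=[-1.4479]
Step 20: x=[1.3107] v=[-1.1458]
Step 21: x=[1.1872] v=[-0.8231]
Step 22: x=[1.1144] v=[-0.4856]
Step 23: x=[1.0935] v=[-0.1393]
Step 24: x=[1.1249] v=[0.2095]
First v>=0 after going negative at step 24, time=3.6000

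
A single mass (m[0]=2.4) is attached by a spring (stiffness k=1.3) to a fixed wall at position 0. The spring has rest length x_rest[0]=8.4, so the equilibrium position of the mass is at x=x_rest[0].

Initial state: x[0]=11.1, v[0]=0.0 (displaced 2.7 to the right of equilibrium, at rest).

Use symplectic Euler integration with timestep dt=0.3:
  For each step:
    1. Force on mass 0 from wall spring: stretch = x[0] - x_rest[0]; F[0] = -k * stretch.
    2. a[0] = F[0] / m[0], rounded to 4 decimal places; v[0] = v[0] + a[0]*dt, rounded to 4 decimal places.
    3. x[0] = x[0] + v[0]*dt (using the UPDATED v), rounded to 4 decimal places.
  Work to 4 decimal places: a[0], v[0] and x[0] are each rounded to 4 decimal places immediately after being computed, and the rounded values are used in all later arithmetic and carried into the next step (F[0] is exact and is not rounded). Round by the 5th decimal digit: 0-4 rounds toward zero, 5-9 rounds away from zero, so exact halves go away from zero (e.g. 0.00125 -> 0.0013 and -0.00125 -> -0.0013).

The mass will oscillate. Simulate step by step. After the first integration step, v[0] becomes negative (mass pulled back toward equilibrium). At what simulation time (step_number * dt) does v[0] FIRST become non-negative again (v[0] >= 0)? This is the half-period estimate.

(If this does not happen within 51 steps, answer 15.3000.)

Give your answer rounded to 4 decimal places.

Step 0: x=[11.1000] v=[0.0000]
Step 1: x=[10.9684] v=[-0.4388]
Step 2: x=[10.7115] v=[-0.8562]
Step 3: x=[10.3420] v=[-1.2318]
Step 4: x=[9.8778] v=[-1.5474]
Step 5: x=[9.3415] v=[-1.7876]
Step 6: x=[8.7593] v=[-1.9406]
Step 7: x=[8.1596] v=[-1.9990]
Step 8: x=[7.5716] v=[-1.9599]
Step 9: x=[7.0240] v=[-1.8253]
Step 10: x=[6.5435] v=[-1.6017]
Step 11: x=[6.1535] v=[-1.3000]
Step 12: x=[5.8730] v=[-0.9349]
Step 13: x=[5.7157] v=[-0.5243]
Step 14: x=[5.6893] v=[-0.0881]
Step 15: x=[5.7950] v=[0.3524]
First v>=0 after going negative at step 15, time=4.5000

Answer: 4.5000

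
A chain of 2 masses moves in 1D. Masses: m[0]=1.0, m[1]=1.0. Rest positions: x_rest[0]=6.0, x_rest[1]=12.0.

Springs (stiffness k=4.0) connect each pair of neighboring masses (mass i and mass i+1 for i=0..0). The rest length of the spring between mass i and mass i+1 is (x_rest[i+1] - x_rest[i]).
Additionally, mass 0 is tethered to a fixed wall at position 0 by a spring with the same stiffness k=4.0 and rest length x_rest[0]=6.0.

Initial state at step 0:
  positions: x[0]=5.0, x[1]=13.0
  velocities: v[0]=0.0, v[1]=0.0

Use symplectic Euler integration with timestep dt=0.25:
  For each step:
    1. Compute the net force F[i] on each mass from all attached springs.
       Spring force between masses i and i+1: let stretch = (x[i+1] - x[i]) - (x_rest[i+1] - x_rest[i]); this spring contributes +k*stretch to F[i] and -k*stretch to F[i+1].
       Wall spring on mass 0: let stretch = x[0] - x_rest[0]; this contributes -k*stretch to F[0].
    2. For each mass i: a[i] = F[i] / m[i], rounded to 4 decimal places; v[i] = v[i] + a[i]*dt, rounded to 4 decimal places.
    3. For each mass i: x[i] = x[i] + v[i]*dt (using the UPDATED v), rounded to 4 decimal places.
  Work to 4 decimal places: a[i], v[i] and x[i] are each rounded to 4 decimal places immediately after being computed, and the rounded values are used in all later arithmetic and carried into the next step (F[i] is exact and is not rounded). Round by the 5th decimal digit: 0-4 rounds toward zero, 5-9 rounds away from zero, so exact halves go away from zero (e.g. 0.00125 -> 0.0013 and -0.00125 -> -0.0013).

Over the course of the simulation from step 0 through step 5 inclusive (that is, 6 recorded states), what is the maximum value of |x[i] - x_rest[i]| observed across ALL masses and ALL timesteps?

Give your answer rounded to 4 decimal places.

Step 0: x=[5.0000 13.0000] v=[0.0000 0.0000]
Step 1: x=[5.7500 12.5000] v=[3.0000 -2.0000]
Step 2: x=[6.7500 11.8125] v=[4.0000 -2.7500]
Step 3: x=[7.3281 11.3594] v=[2.3125 -1.8125]
Step 4: x=[7.0820 11.3985] v=[-0.9843 0.1562]
Step 5: x=[6.1446 11.8584] v=[-3.7498 1.8397]
Max displacement = 1.3281

Answer: 1.3281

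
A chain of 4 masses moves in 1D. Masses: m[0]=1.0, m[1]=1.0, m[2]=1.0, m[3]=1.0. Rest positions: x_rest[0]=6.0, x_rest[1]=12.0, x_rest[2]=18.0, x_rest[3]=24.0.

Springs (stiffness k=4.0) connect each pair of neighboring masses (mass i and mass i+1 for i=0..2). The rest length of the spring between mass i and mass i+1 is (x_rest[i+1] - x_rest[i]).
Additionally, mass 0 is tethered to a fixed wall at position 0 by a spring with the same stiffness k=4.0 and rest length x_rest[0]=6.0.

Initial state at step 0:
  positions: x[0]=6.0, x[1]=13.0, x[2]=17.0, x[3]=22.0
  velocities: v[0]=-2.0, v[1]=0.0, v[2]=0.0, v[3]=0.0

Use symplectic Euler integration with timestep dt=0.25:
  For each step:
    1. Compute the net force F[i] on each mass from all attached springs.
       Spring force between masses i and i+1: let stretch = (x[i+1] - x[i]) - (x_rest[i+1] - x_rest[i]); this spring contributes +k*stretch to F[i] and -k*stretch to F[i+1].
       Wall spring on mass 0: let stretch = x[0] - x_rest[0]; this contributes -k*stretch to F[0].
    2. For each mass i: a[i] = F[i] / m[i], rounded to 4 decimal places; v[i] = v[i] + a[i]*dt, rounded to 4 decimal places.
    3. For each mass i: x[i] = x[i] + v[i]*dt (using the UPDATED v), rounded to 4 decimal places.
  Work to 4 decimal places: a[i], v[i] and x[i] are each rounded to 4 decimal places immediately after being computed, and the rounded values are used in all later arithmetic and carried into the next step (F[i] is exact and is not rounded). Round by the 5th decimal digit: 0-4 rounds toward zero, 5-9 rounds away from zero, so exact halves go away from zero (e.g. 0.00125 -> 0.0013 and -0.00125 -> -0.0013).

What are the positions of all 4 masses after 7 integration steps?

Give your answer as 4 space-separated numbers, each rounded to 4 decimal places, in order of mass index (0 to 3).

Step 0: x=[6.0000 13.0000 17.0000 22.0000] v=[-2.0000 0.0000 0.0000 0.0000]
Step 1: x=[5.7500 12.2500 17.2500 22.2500] v=[-1.0000 -3.0000 1.0000 1.0000]
Step 2: x=[5.6875 11.1250 17.5000 22.7500] v=[-0.2500 -4.5000 1.0000 2.0000]
Step 3: x=[5.5625 10.2344 17.4688 23.4375] v=[-0.5000 -3.5625 -0.1250 2.7500]
Step 4: x=[5.2149 9.9844 17.1211 24.1328] v=[-1.3906 -1.0000 -1.3907 2.7813]
Step 5: x=[4.7559 10.3262 16.7422 24.5752] v=[-1.8360 1.3672 -1.5157 1.7696]
Step 6: x=[4.5005 10.8794 16.7175 24.5594] v=[-1.0216 2.2129 -0.0987 -0.0634]
Step 7: x=[4.7147 11.2974 17.1938 24.0831] v=[0.8568 1.6721 1.9051 -1.9053]

Answer: 4.7147 11.2974 17.1938 24.0831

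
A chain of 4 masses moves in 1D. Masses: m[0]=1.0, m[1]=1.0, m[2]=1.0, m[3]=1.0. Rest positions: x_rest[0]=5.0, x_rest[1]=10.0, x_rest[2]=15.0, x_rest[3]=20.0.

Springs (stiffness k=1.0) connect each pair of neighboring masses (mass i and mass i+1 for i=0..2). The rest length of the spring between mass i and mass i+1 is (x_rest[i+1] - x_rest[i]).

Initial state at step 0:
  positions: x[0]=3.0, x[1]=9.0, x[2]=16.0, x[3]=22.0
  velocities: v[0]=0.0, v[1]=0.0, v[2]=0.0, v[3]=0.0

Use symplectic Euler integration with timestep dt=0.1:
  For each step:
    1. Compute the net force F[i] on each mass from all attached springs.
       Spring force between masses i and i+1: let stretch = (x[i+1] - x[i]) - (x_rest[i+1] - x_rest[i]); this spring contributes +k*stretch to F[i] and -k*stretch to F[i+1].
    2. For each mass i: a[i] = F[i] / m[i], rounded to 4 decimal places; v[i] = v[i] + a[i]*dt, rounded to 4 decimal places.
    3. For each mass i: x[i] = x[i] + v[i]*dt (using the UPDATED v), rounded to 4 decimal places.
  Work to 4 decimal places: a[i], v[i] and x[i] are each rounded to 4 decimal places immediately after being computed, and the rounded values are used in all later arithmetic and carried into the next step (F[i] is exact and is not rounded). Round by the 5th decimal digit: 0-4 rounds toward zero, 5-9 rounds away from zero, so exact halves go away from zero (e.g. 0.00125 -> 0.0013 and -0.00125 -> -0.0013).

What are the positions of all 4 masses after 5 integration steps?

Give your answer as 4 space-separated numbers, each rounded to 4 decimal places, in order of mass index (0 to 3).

Answer: 3.1500 9.1431 15.8569 21.8500

Derivation:
Step 0: x=[3.0000 9.0000 16.0000 22.0000] v=[0.0000 0.0000 0.0000 0.0000]
Step 1: x=[3.0100 9.0100 15.9900 21.9900] v=[0.1000 0.1000 -0.1000 -0.1000]
Step 2: x=[3.0300 9.0298 15.9702 21.9700] v=[0.2000 0.1980 -0.1980 -0.2000]
Step 3: x=[3.0600 9.0590 15.9410 21.9400] v=[0.3000 0.2921 -0.2921 -0.3000]
Step 4: x=[3.1000 9.0970 15.9030 21.9000] v=[0.3999 0.3804 -0.3804 -0.3999]
Step 5: x=[3.1500 9.1431 15.8569 21.8500] v=[0.4996 0.4613 -0.4613 -0.4996]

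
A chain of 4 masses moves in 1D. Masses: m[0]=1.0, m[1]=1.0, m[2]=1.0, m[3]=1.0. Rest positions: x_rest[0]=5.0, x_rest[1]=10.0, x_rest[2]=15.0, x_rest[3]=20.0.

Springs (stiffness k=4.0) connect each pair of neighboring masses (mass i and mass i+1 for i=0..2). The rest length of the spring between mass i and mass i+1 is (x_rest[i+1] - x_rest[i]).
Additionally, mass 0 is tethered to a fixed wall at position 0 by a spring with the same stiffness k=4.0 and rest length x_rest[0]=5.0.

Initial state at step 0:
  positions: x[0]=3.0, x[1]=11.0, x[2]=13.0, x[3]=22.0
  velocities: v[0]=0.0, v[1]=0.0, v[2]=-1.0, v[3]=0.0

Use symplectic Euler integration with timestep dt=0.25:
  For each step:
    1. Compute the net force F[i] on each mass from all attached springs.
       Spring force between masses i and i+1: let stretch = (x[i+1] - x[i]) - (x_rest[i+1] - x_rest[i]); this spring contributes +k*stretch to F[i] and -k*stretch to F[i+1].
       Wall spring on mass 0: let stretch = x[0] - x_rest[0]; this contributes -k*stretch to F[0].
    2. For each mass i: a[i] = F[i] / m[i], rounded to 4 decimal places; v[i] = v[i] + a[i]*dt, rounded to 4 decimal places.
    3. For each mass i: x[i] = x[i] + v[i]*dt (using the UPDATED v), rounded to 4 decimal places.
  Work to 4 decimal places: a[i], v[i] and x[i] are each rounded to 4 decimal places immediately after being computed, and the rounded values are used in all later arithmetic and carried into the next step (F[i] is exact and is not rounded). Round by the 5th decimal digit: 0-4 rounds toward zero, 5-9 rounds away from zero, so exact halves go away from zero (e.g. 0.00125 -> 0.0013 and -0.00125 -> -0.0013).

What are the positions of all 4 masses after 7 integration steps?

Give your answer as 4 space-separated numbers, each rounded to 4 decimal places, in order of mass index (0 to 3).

Step 0: x=[3.0000 11.0000 13.0000 22.0000] v=[0.0000 0.0000 -1.0000 0.0000]
Step 1: x=[4.2500 9.5000 14.5000 21.0000] v=[5.0000 -6.0000 6.0000 -4.0000]
Step 2: x=[5.7500 7.9375 16.3750 19.6250] v=[6.0000 -6.2500 7.5000 -5.5000]
Step 3: x=[6.3594 7.9375 16.9531 18.6875] v=[2.4375 0.0000 2.3125 -3.7500]
Step 4: x=[5.7735 9.7969 15.7109 18.5664] v=[-2.3438 7.4375 -4.9687 -0.4844]
Step 5: x=[4.7500 12.1289 13.7041 18.9814] v=[-4.0939 9.3281 -8.0272 1.6601]
Step 6: x=[4.3838 13.0100 12.6228 19.3271] v=[-1.4650 3.5244 -4.3251 1.3828]
Step 7: x=[5.0782 11.6378 13.3144 19.2467] v=[2.7774 -5.4890 2.7664 -0.3215]

Answer: 5.0782 11.6378 13.3144 19.2467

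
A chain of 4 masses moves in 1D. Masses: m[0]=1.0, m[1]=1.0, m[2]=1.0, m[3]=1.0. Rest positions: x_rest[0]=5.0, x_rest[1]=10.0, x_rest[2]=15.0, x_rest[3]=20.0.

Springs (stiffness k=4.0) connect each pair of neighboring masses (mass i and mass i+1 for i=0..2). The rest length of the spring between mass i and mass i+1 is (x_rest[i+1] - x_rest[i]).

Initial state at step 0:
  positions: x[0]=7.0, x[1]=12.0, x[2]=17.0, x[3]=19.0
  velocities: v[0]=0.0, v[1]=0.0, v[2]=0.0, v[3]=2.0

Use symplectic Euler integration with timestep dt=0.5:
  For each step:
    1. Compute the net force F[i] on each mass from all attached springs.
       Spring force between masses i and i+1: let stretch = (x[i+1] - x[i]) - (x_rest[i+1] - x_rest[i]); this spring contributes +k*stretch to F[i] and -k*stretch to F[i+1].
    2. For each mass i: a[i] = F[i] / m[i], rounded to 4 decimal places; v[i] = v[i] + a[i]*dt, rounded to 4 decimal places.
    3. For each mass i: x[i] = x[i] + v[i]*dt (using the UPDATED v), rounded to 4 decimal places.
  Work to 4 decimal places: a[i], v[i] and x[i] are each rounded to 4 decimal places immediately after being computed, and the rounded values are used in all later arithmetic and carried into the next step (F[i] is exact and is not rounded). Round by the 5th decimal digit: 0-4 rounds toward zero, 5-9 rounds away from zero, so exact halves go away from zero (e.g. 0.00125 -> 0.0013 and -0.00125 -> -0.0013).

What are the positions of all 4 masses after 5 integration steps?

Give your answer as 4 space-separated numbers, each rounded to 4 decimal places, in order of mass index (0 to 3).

Step 0: x=[7.0000 12.0000 17.0000 19.0000] v=[0.0000 0.0000 0.0000 2.0000]
Step 1: x=[7.0000 12.0000 14.0000 23.0000] v=[0.0000 0.0000 -6.0000 8.0000]
Step 2: x=[7.0000 9.0000 18.0000 23.0000] v=[0.0000 -6.0000 8.0000 0.0000]
Step 3: x=[4.0000 13.0000 18.0000 23.0000] v=[-6.0000 8.0000 0.0000 0.0000]
Step 4: x=[5.0000 13.0000 18.0000 23.0000] v=[2.0000 0.0000 0.0000 0.0000]
Step 5: x=[9.0000 10.0000 18.0000 23.0000] v=[8.0000 -6.0000 0.0000 0.0000]

Answer: 9.0000 10.0000 18.0000 23.0000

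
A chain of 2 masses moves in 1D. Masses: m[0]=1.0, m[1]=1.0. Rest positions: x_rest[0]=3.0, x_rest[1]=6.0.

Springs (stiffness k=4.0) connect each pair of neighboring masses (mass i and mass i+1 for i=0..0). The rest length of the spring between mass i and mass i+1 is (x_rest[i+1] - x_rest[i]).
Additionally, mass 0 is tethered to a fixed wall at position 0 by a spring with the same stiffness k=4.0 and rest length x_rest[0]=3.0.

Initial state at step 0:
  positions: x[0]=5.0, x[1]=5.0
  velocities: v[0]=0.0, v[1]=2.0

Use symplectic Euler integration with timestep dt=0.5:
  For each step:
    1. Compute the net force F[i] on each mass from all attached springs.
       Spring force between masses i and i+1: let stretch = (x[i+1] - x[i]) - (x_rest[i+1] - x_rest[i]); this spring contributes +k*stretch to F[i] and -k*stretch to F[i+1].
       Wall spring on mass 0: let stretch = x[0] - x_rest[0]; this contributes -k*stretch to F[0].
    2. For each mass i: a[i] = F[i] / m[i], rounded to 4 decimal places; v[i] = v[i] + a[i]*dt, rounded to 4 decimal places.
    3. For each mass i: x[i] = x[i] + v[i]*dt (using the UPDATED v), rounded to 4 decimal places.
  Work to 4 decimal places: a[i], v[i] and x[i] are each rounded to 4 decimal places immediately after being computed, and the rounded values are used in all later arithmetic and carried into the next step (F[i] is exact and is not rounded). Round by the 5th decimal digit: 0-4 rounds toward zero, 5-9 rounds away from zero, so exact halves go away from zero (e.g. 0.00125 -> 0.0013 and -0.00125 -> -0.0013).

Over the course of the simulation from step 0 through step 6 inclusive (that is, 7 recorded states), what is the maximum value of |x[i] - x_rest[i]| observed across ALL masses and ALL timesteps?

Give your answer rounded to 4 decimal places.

Step 0: x=[5.0000 5.0000] v=[0.0000 2.0000]
Step 1: x=[0.0000 9.0000] v=[-10.0000 8.0000]
Step 2: x=[4.0000 7.0000] v=[8.0000 -4.0000]
Step 3: x=[7.0000 5.0000] v=[6.0000 -4.0000]
Step 4: x=[1.0000 8.0000] v=[-12.0000 6.0000]
Step 5: x=[1.0000 7.0000] v=[0.0000 -2.0000]
Step 6: x=[6.0000 3.0000] v=[10.0000 -8.0000]
Max displacement = 4.0000

Answer: 4.0000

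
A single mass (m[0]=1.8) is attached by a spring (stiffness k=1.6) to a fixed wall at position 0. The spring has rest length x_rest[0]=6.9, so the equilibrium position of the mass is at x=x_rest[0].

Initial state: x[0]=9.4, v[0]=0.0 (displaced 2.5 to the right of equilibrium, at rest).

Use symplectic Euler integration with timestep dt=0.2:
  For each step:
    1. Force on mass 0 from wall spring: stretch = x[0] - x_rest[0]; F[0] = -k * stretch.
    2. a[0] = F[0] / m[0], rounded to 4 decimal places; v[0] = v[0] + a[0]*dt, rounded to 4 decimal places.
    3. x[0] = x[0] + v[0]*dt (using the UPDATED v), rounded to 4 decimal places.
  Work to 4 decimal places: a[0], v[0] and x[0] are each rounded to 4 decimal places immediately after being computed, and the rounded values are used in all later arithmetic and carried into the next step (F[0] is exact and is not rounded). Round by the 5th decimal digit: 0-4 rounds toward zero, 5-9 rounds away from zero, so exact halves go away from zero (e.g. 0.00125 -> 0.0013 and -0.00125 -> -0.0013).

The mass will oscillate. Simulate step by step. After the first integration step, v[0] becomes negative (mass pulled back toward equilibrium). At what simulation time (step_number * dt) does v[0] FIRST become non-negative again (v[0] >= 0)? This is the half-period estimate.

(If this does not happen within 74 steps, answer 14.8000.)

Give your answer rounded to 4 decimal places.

Answer: 3.4000

Derivation:
Step 0: x=[9.4000] v=[0.0000]
Step 1: x=[9.3111] v=[-0.4444]
Step 2: x=[9.1365] v=[-0.8730]
Step 3: x=[8.8824] v=[-1.2706]
Step 4: x=[8.5578] v=[-1.6230]
Step 5: x=[8.1743] v=[-1.9177]
Step 6: x=[7.7455] v=[-2.1442]
Step 7: x=[7.2866] v=[-2.2945]
Step 8: x=[6.8140] v=[-2.3632]
Step 9: x=[6.3444] v=[-2.3479]
Step 10: x=[5.8946] v=[-2.2491]
Step 11: x=[5.4805] v=[-2.0704]
Step 12: x=[5.1169] v=[-1.8180]
Step 13: x=[4.8167] v=[-1.5010]
Step 14: x=[4.5906] v=[-1.1306]
Step 15: x=[4.4466] v=[-0.7200]
Step 16: x=[4.3898] v=[-0.2838]
Step 17: x=[4.4223] v=[0.1625]
First v>=0 after going negative at step 17, time=3.4000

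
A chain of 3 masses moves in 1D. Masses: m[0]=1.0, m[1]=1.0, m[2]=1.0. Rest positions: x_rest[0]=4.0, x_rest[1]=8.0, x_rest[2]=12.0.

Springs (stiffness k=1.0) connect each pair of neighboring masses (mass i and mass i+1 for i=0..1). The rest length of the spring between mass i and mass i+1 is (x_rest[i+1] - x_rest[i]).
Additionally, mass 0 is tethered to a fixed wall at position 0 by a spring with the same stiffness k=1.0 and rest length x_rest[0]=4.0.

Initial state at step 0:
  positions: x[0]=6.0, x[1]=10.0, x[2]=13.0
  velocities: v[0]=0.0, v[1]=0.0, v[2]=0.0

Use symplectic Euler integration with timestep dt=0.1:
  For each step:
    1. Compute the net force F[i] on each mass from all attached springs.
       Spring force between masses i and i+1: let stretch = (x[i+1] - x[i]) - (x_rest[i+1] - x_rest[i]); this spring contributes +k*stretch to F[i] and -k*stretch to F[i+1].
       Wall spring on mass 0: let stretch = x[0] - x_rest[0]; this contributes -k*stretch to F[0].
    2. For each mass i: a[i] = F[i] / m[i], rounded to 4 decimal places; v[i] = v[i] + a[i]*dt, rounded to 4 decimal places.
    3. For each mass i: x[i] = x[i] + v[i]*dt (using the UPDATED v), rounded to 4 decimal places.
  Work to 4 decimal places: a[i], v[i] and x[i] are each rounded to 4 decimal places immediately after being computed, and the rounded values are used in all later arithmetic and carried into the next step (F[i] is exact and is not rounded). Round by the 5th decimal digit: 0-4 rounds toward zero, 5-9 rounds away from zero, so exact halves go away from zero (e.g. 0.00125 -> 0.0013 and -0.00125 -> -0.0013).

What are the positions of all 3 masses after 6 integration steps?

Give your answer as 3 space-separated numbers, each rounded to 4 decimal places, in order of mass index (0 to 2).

Step 0: x=[6.0000 10.0000 13.0000] v=[0.0000 0.0000 0.0000]
Step 1: x=[5.9800 9.9900 13.0100] v=[-0.2000 -0.1000 0.1000]
Step 2: x=[5.9403 9.9701 13.0298] v=[-0.3970 -0.1990 0.1980]
Step 3: x=[5.8815 9.9405 13.0590] v=[-0.5881 -0.2960 0.2920]
Step 4: x=[5.8045 9.9015 13.0970] v=[-0.7704 -0.3901 0.3802]
Step 5: x=[5.7104 9.8535 13.1431] v=[-0.9412 -0.4803 0.4607]
Step 6: x=[5.6006 9.7969 13.1963] v=[-1.0979 -0.5657 0.5317]

Answer: 5.6006 9.7969 13.1963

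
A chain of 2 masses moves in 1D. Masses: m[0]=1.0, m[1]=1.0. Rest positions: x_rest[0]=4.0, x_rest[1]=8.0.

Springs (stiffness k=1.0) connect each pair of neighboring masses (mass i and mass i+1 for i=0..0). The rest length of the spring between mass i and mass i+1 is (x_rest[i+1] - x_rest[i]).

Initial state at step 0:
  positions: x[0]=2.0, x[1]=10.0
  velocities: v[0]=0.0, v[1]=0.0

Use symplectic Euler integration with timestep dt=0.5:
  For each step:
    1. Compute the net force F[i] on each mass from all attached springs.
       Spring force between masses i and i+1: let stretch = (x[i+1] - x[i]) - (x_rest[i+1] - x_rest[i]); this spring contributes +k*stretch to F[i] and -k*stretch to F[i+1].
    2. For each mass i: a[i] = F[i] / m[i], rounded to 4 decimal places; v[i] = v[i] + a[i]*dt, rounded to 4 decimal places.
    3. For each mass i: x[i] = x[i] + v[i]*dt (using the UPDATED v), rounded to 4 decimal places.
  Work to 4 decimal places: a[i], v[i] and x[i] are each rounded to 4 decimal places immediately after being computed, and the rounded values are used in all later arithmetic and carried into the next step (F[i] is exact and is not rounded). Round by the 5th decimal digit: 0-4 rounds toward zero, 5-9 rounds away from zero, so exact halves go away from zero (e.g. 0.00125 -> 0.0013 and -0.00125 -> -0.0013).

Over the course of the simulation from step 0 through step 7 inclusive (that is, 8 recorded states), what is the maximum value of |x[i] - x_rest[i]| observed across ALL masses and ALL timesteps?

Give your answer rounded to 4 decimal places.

Step 0: x=[2.0000 10.0000] v=[0.0000 0.0000]
Step 1: x=[3.0000 9.0000] v=[2.0000 -2.0000]
Step 2: x=[4.5000 7.5000] v=[3.0000 -3.0000]
Step 3: x=[5.7500 6.2500] v=[2.5000 -2.5000]
Step 4: x=[6.1250 5.8750] v=[0.7500 -0.7500]
Step 5: x=[5.4375 6.5625] v=[-1.3750 1.3750]
Step 6: x=[4.0313 7.9688] v=[-2.8125 2.8125]
Step 7: x=[2.6094 9.3907] v=[-2.8438 2.8438]
Max displacement = 2.1250

Answer: 2.1250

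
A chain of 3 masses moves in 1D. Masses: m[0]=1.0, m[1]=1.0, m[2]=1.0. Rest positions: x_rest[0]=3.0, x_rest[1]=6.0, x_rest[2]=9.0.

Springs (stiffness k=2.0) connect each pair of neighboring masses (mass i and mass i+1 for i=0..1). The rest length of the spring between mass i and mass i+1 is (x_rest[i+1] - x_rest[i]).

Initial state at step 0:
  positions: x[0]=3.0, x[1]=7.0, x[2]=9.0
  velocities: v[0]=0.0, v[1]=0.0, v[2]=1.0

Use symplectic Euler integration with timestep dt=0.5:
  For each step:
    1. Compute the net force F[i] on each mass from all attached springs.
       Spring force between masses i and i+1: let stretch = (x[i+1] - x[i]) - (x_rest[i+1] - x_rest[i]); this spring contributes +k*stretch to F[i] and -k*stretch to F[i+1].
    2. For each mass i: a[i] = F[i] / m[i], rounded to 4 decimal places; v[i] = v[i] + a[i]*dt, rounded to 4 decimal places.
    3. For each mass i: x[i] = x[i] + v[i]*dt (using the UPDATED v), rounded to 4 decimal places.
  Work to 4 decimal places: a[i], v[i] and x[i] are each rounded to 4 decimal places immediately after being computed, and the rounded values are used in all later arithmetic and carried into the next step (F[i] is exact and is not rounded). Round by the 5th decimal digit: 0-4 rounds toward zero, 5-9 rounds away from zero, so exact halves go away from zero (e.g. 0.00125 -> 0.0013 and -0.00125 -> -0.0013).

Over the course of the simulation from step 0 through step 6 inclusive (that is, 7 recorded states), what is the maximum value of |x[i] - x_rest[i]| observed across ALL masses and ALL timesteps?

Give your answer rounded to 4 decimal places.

Answer: 2.0469

Derivation:
Step 0: x=[3.0000 7.0000 9.0000] v=[0.0000 0.0000 1.0000]
Step 1: x=[3.5000 6.0000 10.0000] v=[1.0000 -2.0000 2.0000]
Step 2: x=[3.7500 5.7500 10.5000] v=[0.5000 -0.5000 1.0000]
Step 3: x=[3.5000 6.8750 10.1250] v=[-0.5000 2.2500 -0.7500]
Step 4: x=[3.4375 7.9375 9.6250] v=[-0.1250 2.1250 -1.0000]
Step 5: x=[4.1250 7.5938 9.7813] v=[1.3750 -0.6875 0.3125]
Step 6: x=[5.0469 6.6094 10.3438] v=[1.8438 -1.9688 1.1250]
Max displacement = 2.0469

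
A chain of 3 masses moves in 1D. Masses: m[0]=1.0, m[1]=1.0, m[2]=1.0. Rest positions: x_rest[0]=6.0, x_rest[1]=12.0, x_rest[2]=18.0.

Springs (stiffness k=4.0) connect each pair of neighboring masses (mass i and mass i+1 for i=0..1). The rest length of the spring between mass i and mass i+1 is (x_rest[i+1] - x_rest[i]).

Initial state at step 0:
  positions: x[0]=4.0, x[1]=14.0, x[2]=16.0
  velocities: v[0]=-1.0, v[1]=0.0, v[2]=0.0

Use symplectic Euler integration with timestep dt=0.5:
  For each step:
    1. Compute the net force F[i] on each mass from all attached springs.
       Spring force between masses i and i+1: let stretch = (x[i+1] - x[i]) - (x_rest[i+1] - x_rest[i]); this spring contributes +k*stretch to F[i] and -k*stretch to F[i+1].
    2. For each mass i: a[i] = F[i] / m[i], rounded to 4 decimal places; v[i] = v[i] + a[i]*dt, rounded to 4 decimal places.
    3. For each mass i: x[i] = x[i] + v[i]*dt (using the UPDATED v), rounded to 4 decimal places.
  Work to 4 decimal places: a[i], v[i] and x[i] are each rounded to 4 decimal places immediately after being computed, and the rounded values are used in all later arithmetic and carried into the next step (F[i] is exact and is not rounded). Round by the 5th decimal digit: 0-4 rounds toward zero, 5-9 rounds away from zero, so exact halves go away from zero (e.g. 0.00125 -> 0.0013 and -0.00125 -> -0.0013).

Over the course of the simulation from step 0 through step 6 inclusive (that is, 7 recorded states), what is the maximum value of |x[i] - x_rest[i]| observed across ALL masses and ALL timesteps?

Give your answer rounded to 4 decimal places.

Answer: 6.5000

Derivation:
Step 0: x=[4.0000 14.0000 16.0000] v=[-1.0000 0.0000 0.0000]
Step 1: x=[7.5000 6.0000 20.0000] v=[7.0000 -16.0000 8.0000]
Step 2: x=[3.5000 13.5000 16.0000] v=[-8.0000 15.0000 -8.0000]
Step 3: x=[3.5000 13.5000 15.5000] v=[0.0000 0.0000 -1.0000]
Step 4: x=[7.5000 5.5000 19.0000] v=[8.0000 -16.0000 7.0000]
Step 5: x=[3.5000 13.0000 15.0000] v=[-8.0000 15.0000 -8.0000]
Step 6: x=[3.0000 13.0000 15.0000] v=[-1.0000 0.0000 0.0000]
Max displacement = 6.5000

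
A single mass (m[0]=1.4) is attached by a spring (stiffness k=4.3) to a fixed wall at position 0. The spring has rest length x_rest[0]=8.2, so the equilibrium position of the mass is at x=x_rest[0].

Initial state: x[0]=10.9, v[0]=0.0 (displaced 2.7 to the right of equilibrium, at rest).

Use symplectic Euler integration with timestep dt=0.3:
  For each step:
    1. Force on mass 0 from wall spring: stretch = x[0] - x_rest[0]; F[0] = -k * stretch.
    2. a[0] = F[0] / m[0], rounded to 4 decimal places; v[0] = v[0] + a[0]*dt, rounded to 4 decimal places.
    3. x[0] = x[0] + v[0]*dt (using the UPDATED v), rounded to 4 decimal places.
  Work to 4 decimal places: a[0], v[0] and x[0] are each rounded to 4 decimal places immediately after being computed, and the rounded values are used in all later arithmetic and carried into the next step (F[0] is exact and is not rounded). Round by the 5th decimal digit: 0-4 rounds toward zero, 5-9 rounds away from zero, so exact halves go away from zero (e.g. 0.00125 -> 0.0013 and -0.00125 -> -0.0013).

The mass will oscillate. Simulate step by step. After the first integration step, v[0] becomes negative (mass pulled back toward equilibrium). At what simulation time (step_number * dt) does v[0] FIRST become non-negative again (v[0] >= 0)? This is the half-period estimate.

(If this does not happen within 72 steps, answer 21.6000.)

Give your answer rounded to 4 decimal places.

Answer: 1.8000

Derivation:
Step 0: x=[10.9000] v=[0.0000]
Step 1: x=[10.1536] v=[-2.4879]
Step 2: x=[8.8672] v=[-4.2880]
Step 3: x=[7.3964] v=[-4.9028]
Step 4: x=[6.1477] v=[-4.1623]
Step 5: x=[5.4663] v=[-2.2713]
Step 6: x=[5.5406] v=[0.2476]
First v>=0 after going negative at step 6, time=1.8000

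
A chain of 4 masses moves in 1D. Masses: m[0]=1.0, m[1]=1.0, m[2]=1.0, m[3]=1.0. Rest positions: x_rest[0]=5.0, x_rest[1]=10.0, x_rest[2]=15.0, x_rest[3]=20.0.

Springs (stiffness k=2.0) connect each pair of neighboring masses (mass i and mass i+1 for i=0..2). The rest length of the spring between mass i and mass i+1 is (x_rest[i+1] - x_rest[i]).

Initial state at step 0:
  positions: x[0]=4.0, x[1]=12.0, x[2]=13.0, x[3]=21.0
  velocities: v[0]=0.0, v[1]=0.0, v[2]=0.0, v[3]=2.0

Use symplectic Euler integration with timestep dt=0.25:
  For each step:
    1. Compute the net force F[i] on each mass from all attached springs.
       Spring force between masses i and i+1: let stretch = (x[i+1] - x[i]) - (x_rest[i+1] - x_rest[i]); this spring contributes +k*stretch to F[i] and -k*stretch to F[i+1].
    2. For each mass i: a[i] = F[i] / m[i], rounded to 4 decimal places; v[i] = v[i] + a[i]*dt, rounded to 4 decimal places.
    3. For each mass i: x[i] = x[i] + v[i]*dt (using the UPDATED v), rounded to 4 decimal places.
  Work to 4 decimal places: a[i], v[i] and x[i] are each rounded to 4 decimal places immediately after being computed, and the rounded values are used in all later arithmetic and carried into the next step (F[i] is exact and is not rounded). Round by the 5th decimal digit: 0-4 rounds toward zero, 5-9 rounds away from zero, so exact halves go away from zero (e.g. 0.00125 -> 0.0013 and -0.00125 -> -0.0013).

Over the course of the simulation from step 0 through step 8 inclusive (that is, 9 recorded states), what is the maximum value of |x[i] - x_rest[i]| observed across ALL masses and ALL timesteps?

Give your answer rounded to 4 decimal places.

Answer: 2.7231

Derivation:
Step 0: x=[4.0000 12.0000 13.0000 21.0000] v=[0.0000 0.0000 0.0000 2.0000]
Step 1: x=[4.3750 11.1250 13.8750 21.1250] v=[1.5000 -3.5000 3.5000 0.5000]
Step 2: x=[4.9688 9.7500 15.3125 20.9688] v=[2.3750 -5.5000 5.7500 -0.6250]
Step 3: x=[5.5352 8.4727 16.7617 20.7305] v=[2.2656 -5.1094 5.7969 -0.9532]
Step 4: x=[5.8438 7.8643 17.6709 20.6211] v=[1.2344 -2.4337 3.6368 -0.4376]
Step 5: x=[5.7800 8.2292 17.7231 20.7679] v=[-0.2554 1.4594 0.2086 0.5873]
Step 6: x=[5.3973 9.4747 16.9691 21.1591] v=[-1.5308 4.9818 -3.0160 1.5649]
Step 7: x=[4.8993 11.1473 15.8021 21.6516] v=[-1.9921 6.6903 -4.6682 1.9699]
Step 8: x=[4.5573 12.6207 14.7844 22.0379] v=[-1.3681 5.8937 -4.0709 1.5452]
Max displacement = 2.7231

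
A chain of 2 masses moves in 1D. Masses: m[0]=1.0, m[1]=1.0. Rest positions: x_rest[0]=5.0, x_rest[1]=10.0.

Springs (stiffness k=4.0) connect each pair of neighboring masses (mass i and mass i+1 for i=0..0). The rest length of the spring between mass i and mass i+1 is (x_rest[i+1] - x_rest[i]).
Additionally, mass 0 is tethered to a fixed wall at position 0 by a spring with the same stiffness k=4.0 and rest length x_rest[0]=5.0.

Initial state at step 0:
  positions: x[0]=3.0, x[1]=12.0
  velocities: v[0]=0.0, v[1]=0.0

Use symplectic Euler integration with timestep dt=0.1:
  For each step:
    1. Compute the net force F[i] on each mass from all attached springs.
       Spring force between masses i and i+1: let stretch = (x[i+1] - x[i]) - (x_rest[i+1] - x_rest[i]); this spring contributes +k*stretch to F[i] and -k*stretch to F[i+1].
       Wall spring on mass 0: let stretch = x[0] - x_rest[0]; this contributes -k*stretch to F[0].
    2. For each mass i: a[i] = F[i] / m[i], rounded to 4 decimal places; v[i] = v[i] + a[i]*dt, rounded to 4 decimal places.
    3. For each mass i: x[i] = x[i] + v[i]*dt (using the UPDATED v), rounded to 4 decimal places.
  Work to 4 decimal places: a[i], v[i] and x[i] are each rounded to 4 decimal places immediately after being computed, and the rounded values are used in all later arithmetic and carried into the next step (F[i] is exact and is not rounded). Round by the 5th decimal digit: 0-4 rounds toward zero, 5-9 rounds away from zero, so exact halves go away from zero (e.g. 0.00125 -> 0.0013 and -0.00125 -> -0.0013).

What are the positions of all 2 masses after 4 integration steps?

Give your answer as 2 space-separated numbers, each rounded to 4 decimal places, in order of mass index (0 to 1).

Answer: 5.0346 10.6285

Derivation:
Step 0: x=[3.0000 12.0000] v=[0.0000 0.0000]
Step 1: x=[3.2400 11.8400] v=[2.4000 -1.6000]
Step 2: x=[3.6944 11.5360] v=[4.5440 -3.0400]
Step 3: x=[4.3147 11.1183] v=[6.2029 -4.1766]
Step 4: x=[5.0346 10.6285] v=[7.1985 -4.8980]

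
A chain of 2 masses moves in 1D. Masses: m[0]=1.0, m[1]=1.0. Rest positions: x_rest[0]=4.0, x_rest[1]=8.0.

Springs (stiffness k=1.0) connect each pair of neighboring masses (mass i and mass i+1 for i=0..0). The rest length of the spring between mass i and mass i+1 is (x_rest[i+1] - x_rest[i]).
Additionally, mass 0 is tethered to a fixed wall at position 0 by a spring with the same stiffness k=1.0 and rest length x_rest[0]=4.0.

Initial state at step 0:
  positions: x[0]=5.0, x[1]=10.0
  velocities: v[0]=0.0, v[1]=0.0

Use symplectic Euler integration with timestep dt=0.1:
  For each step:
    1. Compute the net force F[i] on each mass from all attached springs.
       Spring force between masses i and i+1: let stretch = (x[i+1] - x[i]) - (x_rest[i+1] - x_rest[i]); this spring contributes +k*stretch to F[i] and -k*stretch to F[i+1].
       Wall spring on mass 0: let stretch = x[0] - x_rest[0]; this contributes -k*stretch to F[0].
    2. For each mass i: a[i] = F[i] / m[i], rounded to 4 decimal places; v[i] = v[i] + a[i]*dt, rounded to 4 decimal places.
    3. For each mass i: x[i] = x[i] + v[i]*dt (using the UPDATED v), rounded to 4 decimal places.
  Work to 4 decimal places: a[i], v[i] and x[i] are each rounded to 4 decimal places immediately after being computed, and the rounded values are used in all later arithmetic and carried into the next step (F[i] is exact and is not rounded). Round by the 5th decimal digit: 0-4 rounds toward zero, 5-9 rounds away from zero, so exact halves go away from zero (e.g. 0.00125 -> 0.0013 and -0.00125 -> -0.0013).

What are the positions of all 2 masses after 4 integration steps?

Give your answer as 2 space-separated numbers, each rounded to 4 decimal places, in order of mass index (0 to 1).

Answer: 4.9985 9.9015

Derivation:
Step 0: x=[5.0000 10.0000] v=[0.0000 0.0000]
Step 1: x=[5.0000 9.9900] v=[0.0000 -0.1000]
Step 2: x=[4.9999 9.9701] v=[-0.0010 -0.1990]
Step 3: x=[4.9995 9.9405] v=[-0.0040 -0.2960]
Step 4: x=[4.9985 9.9015] v=[-0.0099 -0.3901]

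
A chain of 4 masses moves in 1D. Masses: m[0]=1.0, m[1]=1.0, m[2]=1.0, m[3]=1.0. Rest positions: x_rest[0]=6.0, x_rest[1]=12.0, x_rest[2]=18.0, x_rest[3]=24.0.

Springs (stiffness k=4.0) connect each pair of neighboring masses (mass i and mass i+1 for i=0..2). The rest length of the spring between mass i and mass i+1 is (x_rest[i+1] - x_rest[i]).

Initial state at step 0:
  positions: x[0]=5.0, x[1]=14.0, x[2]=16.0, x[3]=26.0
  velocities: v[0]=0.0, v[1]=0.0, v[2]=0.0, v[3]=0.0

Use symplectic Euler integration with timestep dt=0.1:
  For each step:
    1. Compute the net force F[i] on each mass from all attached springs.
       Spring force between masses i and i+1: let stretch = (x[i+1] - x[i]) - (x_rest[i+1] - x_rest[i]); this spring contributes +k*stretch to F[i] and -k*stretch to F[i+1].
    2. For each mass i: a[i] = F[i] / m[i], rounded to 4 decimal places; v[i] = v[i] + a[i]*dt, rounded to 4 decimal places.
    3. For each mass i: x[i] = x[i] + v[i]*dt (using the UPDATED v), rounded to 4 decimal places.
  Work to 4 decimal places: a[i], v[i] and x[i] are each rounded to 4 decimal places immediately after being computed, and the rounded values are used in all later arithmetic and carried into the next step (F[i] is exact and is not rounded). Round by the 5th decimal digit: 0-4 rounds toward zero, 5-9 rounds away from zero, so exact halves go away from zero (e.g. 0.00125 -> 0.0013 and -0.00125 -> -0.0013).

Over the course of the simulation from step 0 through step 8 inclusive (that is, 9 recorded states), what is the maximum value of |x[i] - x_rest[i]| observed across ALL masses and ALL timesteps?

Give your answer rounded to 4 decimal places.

Answer: 2.7777

Derivation:
Step 0: x=[5.0000 14.0000 16.0000 26.0000] v=[0.0000 0.0000 0.0000 0.0000]
Step 1: x=[5.1200 13.7200 16.3200 25.8400] v=[1.2000 -2.8000 3.2000 -1.6000]
Step 2: x=[5.3440 13.2000 16.9168 25.5392] v=[2.2400 -5.2000 5.9680 -3.0080]
Step 3: x=[5.6422 12.5144 17.7098 25.1335] v=[2.9824 -6.8557 7.9302 -4.0570]
Step 4: x=[5.9753 11.7618 18.5920 24.6709] v=[3.3313 -7.5264 8.8215 -4.6265]
Step 5: x=[6.2999 11.0509 19.4441 24.2051] v=[3.2459 -7.1089 8.5210 -4.6581]
Step 6: x=[6.5745 10.4857 20.1509 23.7889] v=[2.7463 -5.6520 7.0681 -4.1625]
Step 7: x=[6.7656 10.1507 20.6166 23.4671] v=[1.9108 -3.3504 4.6572 -3.2177]
Step 8: x=[6.8521 10.0989 20.7777 23.2713] v=[0.8648 -0.5181 1.6110 -1.9579]
Max displacement = 2.7777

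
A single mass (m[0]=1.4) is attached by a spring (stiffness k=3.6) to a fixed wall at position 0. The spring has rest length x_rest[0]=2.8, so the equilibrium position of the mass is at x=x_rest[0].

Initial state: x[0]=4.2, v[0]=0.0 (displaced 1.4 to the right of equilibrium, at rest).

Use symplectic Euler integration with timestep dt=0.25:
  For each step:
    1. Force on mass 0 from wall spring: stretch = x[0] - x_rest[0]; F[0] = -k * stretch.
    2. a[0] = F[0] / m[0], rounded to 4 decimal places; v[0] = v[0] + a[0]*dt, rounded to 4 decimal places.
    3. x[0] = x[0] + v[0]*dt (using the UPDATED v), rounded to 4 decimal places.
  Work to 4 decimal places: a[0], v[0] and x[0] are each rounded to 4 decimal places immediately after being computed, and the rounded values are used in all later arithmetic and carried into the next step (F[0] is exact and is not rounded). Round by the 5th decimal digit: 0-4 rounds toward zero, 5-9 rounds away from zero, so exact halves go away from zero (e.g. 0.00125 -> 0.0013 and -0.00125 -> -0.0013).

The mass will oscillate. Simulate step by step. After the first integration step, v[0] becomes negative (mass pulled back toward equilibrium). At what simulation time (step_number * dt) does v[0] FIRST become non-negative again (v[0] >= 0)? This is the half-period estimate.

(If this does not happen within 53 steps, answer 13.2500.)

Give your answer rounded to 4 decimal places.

Step 0: x=[4.2000] v=[0.0000]
Step 1: x=[3.9750] v=[-0.9000]
Step 2: x=[3.5612] v=[-1.6554]
Step 3: x=[3.0250] v=[-2.1448]
Step 4: x=[2.4526] v=[-2.2895]
Step 5: x=[1.9361] v=[-2.0662]
Step 6: x=[1.5584] v=[-1.5108]
Step 7: x=[1.3803] v=[-0.7126]
Step 8: x=[1.4303] v=[0.2001]
First v>=0 after going negative at step 8, time=2.0000

Answer: 2.0000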